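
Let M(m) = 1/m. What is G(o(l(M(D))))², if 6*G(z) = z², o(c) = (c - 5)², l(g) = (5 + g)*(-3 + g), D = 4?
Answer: 87515123947429289281/154618822656 ≈ 5.6601e+8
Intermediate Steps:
l(g) = (-3 + g)*(5 + g)
o(c) = (-5 + c)²
G(z) = z²/6
G(o(l(M(D))))² = (((-5 + (-15 + (1/4)² + 2/4))²)²/6)² = (((-5 + (-15 + (¼)² + 2*(¼)))²)²/6)² = (((-5 + (-15 + 1/16 + ½))²)²/6)² = (((-5 - 231/16)²)²/6)² = (((-311/16)²)²/6)² = ((96721/256)²/6)² = ((⅙)*(9354951841/65536))² = (9354951841/393216)² = 87515123947429289281/154618822656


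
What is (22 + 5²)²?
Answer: 2209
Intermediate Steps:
(22 + 5²)² = (22 + 25)² = 47² = 2209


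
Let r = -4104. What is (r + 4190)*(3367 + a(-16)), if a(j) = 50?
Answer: 293862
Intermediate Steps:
(r + 4190)*(3367 + a(-16)) = (-4104 + 4190)*(3367 + 50) = 86*3417 = 293862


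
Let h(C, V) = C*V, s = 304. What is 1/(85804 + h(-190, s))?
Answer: 1/28044 ≈ 3.5658e-5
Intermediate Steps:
1/(85804 + h(-190, s)) = 1/(85804 - 190*304) = 1/(85804 - 57760) = 1/28044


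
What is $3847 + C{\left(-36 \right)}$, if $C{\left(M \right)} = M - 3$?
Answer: $3808$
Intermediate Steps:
$C{\left(M \right)} = -3 + M$ ($C{\left(M \right)} = M - 3 = -3 + M$)
$3847 + C{\left(-36 \right)} = 3847 - 39 = 3808$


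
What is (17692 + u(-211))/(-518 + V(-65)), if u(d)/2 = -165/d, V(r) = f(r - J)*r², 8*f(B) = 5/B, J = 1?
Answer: -1971204576/62166719 ≈ -31.708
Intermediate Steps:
f(B) = 5/(8*B) (f(B) = (5/B)/8 = 5/(8*B))
V(r) = 5*r²/(8*(-1 + r)) (V(r) = (5/(8*(r - 1*1)))*r² = (5/(8*(r - 1)))*r² = (5/(8*(-1 + r)))*r² = 5*r²/(8*(-1 + r)))
u(d) = -330/d (u(d) = 2*(-165/d) = -330/d)
(17692 + u(-211))/(-518 + V(-65)) = (17692 - 330/(-211))/(-518 + (5/8)*(-65)²/(-1 - 65)) = (17692 - 330*(-1/211))/(-518 + (5/8)*4225/(-66)) = (17692 + 330/211)/(-518 + (5/8)*4225*(-1/66)) = 3733342/(211*(-518 - 21125/528)) = 3733342/(211*(-294629/528)) = (3733342/211)*(-528/294629) = -1971204576/62166719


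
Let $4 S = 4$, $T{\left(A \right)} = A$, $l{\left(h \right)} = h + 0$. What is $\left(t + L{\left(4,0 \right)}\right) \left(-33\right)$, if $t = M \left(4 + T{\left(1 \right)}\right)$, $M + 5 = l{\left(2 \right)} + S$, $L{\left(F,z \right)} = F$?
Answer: $198$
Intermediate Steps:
$l{\left(h \right)} = h$
$S = 1$ ($S = \frac{1}{4} \cdot 4 = 1$)
$M = -2$ ($M = -5 + \left(2 + 1\right) = -5 + 3 = -2$)
$t = -10$ ($t = - 2 \left(4 + 1\right) = \left(-2\right) 5 = -10$)
$\left(t + L{\left(4,0 \right)}\right) \left(-33\right) = \left(-10 + 4\right) \left(-33\right) = \left(-6\right) \left(-33\right) = 198$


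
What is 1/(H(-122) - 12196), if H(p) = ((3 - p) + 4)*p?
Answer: -1/27934 ≈ -3.5799e-5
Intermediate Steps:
H(p) = p*(7 - p) (H(p) = (7 - p)*p = p*(7 - p))
1/(H(-122) - 12196) = 1/(-122*(7 - 1*(-122)) - 12196) = 1/(-122*(7 + 122) - 12196) = 1/(-122*129 - 12196) = 1/(-15738 - 12196) = 1/(-27934) = -1/27934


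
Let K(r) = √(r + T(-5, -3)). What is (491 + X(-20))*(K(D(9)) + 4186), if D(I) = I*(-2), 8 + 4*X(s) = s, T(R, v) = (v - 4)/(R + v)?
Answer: 2026024 + 121*I*√274 ≈ 2.026e+6 + 2002.9*I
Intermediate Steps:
T(R, v) = (-4 + v)/(R + v)
X(s) = -2 + s/4
D(I) = -2*I
K(r) = √(7/8 + r) (K(r) = √(r + (-4 - 3)/(-5 - 3)) = √(r - 7/(-8)) = √(r - ⅛*(-7)) = √(r + 7/8) = √(7/8 + r))
(491 + X(-20))*(K(D(9)) + 4186) = (491 + (-2 + (¼)*(-20)))*(√(14 + 16*(-2*9))/4 + 4186) = (491 + (-2 - 5))*(√(14 + 16*(-18))/4 + 4186) = (491 - 7)*(√(14 - 288)/4 + 4186) = 484*(√(-274)/4 + 4186) = 484*((I*√274)/4 + 4186) = 484*(I*√274/4 + 4186) = 484*(4186 + I*√274/4) = 2026024 + 121*I*√274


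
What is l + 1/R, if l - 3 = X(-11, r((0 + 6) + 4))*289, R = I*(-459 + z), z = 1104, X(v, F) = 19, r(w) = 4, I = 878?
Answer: 3111307141/566310 ≈ 5494.0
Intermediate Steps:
R = 566310 (R = 878*(-459 + 1104) = 878*645 = 566310)
l = 5494 (l = 3 + 19*289 = 3 + 5491 = 5494)
l + 1/R = 5494 + 1/566310 = 3111307141/566310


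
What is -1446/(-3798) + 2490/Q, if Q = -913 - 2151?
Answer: -418873/969756 ≈ -0.43194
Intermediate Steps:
Q = -3064
-1446/(-3798) + 2490/Q = -1446/(-3798) + 2490/(-3064) = -1446*(-1/3798) + 2490*(-1/3064) = 241/633 - 1245/1532 = -418873/969756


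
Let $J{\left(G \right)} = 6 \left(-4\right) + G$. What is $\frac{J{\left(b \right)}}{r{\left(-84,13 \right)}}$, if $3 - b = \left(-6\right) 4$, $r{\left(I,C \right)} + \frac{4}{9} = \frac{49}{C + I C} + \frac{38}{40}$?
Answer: $\frac{582660}{89369} \approx 6.5197$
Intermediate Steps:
$r{\left(I,C \right)} = \frac{91}{180} + \frac{49}{C + C I}$ ($r{\left(I,C \right)} = - \frac{4}{9} + \left(\frac{49}{C + I C} + \frac{38}{40}\right) = - \frac{4}{9} + \left(\frac{49}{C + C I} + 38 \cdot \frac{1}{40}\right) = - \frac{4}{9} + \left(\frac{49}{C + C I} + \frac{19}{20}\right) = - \frac{4}{9} + \left(\frac{19}{20} + \frac{49}{C + C I}\right) = \frac{91}{180} + \frac{49}{C + C I}$)
$b = 27$ ($b = 3 - \left(-6\right) 4 = 3 - -24 = 3 + 24 = 27$)
$J{\left(G \right)} = -24 + G$
$\frac{J{\left(b \right)}}{r{\left(-84,13 \right)}} = \frac{-24 + 27}{\frac{7}{180} \cdot \frac{1}{13} \frac{1}{1 - 84} \left(1260 + 13 \cdot 13 + 13 \cdot 13 \left(-84\right)\right)} = \frac{3}{\frac{7}{180} \cdot \frac{1}{13} \frac{1}{-83} \left(1260 + 169 - 14196\right)} = \frac{3}{\frac{7}{180} \cdot \frac{1}{13} \left(- \frac{1}{83}\right) \left(-12767\right)} = \frac{3}{\frac{89369}{194220}} = 3 \cdot \frac{194220}{89369} = \frac{582660}{89369}$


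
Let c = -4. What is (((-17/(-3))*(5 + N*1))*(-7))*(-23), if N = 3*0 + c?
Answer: 2737/3 ≈ 912.33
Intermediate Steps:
N = -4 (N = 3*0 - 4 = 0 - 4 = -4)
(((-17/(-3))*(5 + N*1))*(-7))*(-23) = (((-17/(-3))*(5 - 4*1))*(-7))*(-23) = (((-17*(-⅓))*(5 - 4))*(-7))*(-23) = (((17/3)*1)*(-7))*(-23) = ((17/3)*(-7))*(-23) = -119/3*(-23) = 2737/3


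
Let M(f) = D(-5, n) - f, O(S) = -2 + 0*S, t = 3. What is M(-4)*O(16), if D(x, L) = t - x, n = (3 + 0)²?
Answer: -24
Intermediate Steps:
n = 9 (n = 3² = 9)
O(S) = -2 (O(S) = -2 + 0 = -2)
D(x, L) = 3 - x
M(f) = 8 - f (M(f) = (3 - 1*(-5)) - f = (3 + 5) - f = 8 - f)
M(-4)*O(16) = (8 - 1*(-4))*(-2) = (8 + 4)*(-2) = 12*(-2) = -24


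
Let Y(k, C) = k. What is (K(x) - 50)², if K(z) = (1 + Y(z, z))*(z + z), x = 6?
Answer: 1156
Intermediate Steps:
K(z) = 2*z*(1 + z) (K(z) = (1 + z)*(z + z) = (1 + z)*(2*z) = 2*z*(1 + z))
(K(x) - 50)² = (2*6*(1 + 6) - 50)² = (2*6*7 - 50)² = (84 - 50)² = 34² = 1156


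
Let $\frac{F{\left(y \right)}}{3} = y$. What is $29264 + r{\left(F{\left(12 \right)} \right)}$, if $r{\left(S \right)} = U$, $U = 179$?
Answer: $29443$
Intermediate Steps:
$F{\left(y \right)} = 3 y$
$r{\left(S \right)} = 179$
$29264 + r{\left(F{\left(12 \right)} \right)} = 29264 + 179 = 29443$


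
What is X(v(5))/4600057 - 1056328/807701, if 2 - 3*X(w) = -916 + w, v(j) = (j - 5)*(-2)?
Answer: -4858921854190/3715470638957 ≈ -1.3078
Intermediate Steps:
v(j) = 10 - 2*j (v(j) = (-5 + j)*(-2) = 10 - 2*j)
X(w) = 306 - w/3 (X(w) = ⅔ - (-916 + w)/3 = ⅔ + (916/3 - w/3) = 306 - w/3)
X(v(5))/4600057 - 1056328/807701 = (306 - (10 - 2*5)/3)/4600057 - 1056328/807701 = (306 - (10 - 10)/3)*(1/4600057) - 1056328*1/807701 = (306 - ⅓*0)*(1/4600057) - 1056328/807701 = (306 + 0)*(1/4600057) - 1056328/807701 = 306*(1/4600057) - 1056328/807701 = 306/4600057 - 1056328/807701 = -4858921854190/3715470638957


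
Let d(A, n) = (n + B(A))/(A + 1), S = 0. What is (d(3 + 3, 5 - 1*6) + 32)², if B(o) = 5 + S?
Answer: 51984/49 ≈ 1060.9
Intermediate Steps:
B(o) = 5 (B(o) = 5 + 0 = 5)
d(A, n) = (5 + n)/(1 + A) (d(A, n) = (n + 5)/(A + 1) = (5 + n)/(1 + A))
(d(3 + 3, 5 - 1*6) + 32)² = ((5 + (5 - 1*6))/(1 + (3 + 3)) + 32)² = ((5 + (5 - 6))/(1 + 6) + 32)² = ((5 - 1)/7 + 32)² = ((⅐)*4 + 32)² = (4/7 + 32)² = (228/7)² = 51984/49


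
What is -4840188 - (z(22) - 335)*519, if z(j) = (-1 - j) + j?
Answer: -4665804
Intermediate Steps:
z(j) = -1
-4840188 - (z(22) - 335)*519 = -4840188 - (-1 - 335)*519 = -4840188 - (-336)*519 = -4840188 - 1*(-174384) = -4840188 + 174384 = -4665804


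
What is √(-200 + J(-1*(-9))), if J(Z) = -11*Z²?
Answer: I*√1091 ≈ 33.03*I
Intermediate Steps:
√(-200 + J(-1*(-9))) = √(-200 - 11*(-1*(-9))²) = √(-200 - 11*9²) = √(-200 - 11*81) = √(-200 - 891) = √(-1091) = I*√1091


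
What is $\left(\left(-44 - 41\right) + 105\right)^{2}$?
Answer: $400$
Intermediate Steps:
$\left(\left(-44 - 41\right) + 105\right)^{2} = \left(-85 + 105\right)^{2} = 20^{2} = 400$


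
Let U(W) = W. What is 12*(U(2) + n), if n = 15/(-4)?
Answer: -21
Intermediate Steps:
n = -15/4 (n = 15*(-¼) = -15/4 ≈ -3.7500)
12*(U(2) + n) = 12*(2 - 15/4) = 12*(-7/4) = -21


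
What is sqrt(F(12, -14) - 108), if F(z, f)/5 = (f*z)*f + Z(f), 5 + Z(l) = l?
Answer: sqrt(11557) ≈ 107.50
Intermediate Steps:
Z(l) = -5 + l
F(z, f) = -25 + 5*f + 5*z*f**2 (F(z, f) = 5*((f*z)*f + (-5 + f)) = 5*(z*f**2 + (-5 + f)) = 5*(-5 + f + z*f**2) = -25 + 5*f + 5*z*f**2)
sqrt(F(12, -14) - 108) = sqrt((-25 + 5*(-14) + 5*12*(-14)**2) - 108) = sqrt((-25 - 70 + 5*12*196) - 108) = sqrt((-25 - 70 + 11760) - 108) = sqrt(11665 - 108) = sqrt(11557)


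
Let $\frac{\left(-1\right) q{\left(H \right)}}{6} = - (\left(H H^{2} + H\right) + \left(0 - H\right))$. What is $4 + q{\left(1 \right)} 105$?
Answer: $634$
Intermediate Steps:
$q{\left(H \right)} = 6 H^{3}$ ($q{\left(H \right)} = - 6 \left(- (\left(H H^{2} + H\right) + \left(0 - H\right))\right) = - 6 \left(- (\left(H^{3} + H\right) - H)\right) = - 6 \left(- (\left(H + H^{3}\right) - H)\right) = - 6 \left(- H^{3}\right) = 6 H^{3}$)
$4 + q{\left(1 \right)} 105 = 4 + 6 \cdot 1^{3} \cdot 105 = 4 + 6 \cdot 1 \cdot 105 = 4 + 6 \cdot 105 = 4 + 630 = 634$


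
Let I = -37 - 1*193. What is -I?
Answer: 230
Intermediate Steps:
I = -230 (I = -37 - 193 = -230)
-I = -1*(-230) = 230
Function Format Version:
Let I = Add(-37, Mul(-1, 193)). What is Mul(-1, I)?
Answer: 230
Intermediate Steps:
I = -230 (I = Add(-37, -193) = -230)
Mul(-1, I) = Mul(-1, -230) = 230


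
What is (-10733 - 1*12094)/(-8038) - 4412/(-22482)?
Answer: 274330135/90355158 ≈ 3.0361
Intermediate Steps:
(-10733 - 1*12094)/(-8038) - 4412/(-22482) = (-10733 - 12094)*(-1/8038) - 4412*(-1/22482) = -22827*(-1/8038) + 2206/11241 = 22827/8038 + 2206/11241 = 274330135/90355158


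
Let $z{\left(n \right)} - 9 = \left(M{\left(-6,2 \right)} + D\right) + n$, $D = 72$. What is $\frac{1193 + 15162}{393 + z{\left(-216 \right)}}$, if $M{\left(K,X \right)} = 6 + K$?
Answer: $\frac{16355}{258} \approx 63.391$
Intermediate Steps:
$z{\left(n \right)} = 81 + n$ ($z{\left(n \right)} = 9 + \left(\left(\left(6 - 6\right) + 72\right) + n\right) = 9 + \left(\left(0 + 72\right) + n\right) = 9 + \left(72 + n\right) = 81 + n$)
$\frac{1193 + 15162}{393 + z{\left(-216 \right)}} = \frac{1193 + 15162}{393 + \left(81 - 216\right)} = \frac{16355}{393 - 135} = \frac{16355}{258}$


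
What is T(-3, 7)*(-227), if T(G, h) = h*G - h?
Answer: 6356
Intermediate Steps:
T(G, h) = -h + G*h (T(G, h) = G*h - h = -h + G*h)
T(-3, 7)*(-227) = (7*(-1 - 3))*(-227) = (7*(-4))*(-227) = -28*(-227) = 6356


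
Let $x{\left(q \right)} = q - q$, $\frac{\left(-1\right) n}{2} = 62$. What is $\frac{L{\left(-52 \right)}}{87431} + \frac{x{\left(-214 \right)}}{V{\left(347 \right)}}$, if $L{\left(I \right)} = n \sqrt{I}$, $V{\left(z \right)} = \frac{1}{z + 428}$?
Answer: $- \frac{248 i \sqrt{13}}{87431} \approx - 0.010227 i$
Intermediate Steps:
$n = -124$ ($n = \left(-2\right) 62 = -124$)
$V{\left(z \right)} = \frac{1}{428 + z}$
$x{\left(q \right)} = 0$
$L{\left(I \right)} = - 124 \sqrt{I}$
$\frac{L{\left(-52 \right)}}{87431} + \frac{x{\left(-214 \right)}}{V{\left(347 \right)}} = \frac{\left(-124\right) \sqrt{-52}}{87431} + \frac{0}{\frac{1}{428 + 347}} = - 124 \cdot 2 i \sqrt{13} \cdot \frac{1}{87431} + \frac{0}{\frac{1}{775}} = - 248 i \sqrt{13} \cdot \frac{1}{87431} + 0 \frac{1}{\frac{1}{775}} = - \frac{248 i \sqrt{13}}{87431} + 0 \cdot 775 = - \frac{248 i \sqrt{13}}{87431} + 0 = - \frac{248 i \sqrt{13}}{87431}$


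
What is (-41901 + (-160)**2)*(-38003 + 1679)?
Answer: 592117524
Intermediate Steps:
(-41901 + (-160)**2)*(-38003 + 1679) = (-41901 + 25600)*(-36324) = -16301*(-36324) = 592117524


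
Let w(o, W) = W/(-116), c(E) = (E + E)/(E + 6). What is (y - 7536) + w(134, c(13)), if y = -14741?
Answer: -24549267/1102 ≈ -22277.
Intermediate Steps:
c(E) = 2*E/(6 + E) (c(E) = (2*E)/(6 + E) = 2*E/(6 + E))
w(o, W) = -W/116 (w(o, W) = W*(-1/116) = -W/116)
(y - 7536) + w(134, c(13)) = (-14741 - 7536) - 13/(58*(6 + 13)) = -22277 - 13/(58*19) = -22277 - 1/116*26/19 = -22277 - 13/1102 = -24549267/1102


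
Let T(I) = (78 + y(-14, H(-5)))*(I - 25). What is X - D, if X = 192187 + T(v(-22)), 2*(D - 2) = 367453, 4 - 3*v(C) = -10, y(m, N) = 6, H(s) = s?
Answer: 13501/2 ≈ 6750.5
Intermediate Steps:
v(C) = 14/3 (v(C) = 4/3 - ⅓*(-10) = 4/3 + 10/3 = 14/3)
D = 367457/2 (D = 2 + (½)*367453 = 2 + 367453/2 = 367457/2 ≈ 1.8373e+5)
T(I) = -2100 + 84*I (T(I) = (78 + 6)*(I - 25) = 84*(-25 + I) = -2100 + 84*I)
X = 190479 (X = 192187 + (-2100 + 84*(14/3)) = 192187 + (-2100 + 392) = 192187 - 1708 = 190479)
X - D = 190479 - 1*367457/2 = 190479 - 367457/2 = 13501/2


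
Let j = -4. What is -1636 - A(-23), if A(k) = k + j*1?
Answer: -1609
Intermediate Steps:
A(k) = -4 + k (A(k) = k - 4*1 = k - 4 = -4 + k)
-1636 - A(-23) = -1636 - (-4 - 23) = -1636 - 1*(-27) = -1636 + 27 = -1609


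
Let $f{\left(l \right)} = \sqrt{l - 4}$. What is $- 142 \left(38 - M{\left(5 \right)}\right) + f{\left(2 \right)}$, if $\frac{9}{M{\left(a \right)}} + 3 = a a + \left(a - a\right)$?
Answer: $- \frac{58717}{11} + i \sqrt{2} \approx -5337.9 + 1.4142 i$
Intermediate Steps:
$f{\left(l \right)} = \sqrt{-4 + l}$
$M{\left(a \right)} = \frac{9}{-3 + a^{2}}$ ($M{\left(a \right)} = \frac{9}{-3 + \left(a a + \left(a - a\right)\right)} = \frac{9}{-3 + \left(a^{2} + 0\right)} = \frac{9}{-3 + a^{2}}$)
$- 142 \left(38 - M{\left(5 \right)}\right) + f{\left(2 \right)} = - 142 \left(38 - \frac{9}{-3 + 5^{2}}\right) + \sqrt{-4 + 2} = - 142 \left(38 - \frac{9}{-3 + 25}\right) + \sqrt{-2} = - 142 \left(38 - \frac{9}{22}\right) + i \sqrt{2} = \left(-142\right) \frac{827}{22} + i \sqrt{2} = - \frac{58717}{11} + i \sqrt{2}$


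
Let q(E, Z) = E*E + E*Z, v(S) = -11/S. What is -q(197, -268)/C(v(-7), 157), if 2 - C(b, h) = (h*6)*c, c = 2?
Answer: -13987/1882 ≈ -7.4320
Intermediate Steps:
q(E, Z) = E² + E*Z
C(b, h) = 2 - 12*h (C(b, h) = 2 - h*6*2 = 2 - 6*h*2 = 2 - 12*h)
-q(197, -268)/C(v(-7), 157) = -197*(197 - 268)/(2 - 12*157) = -197*(-71)/(2 - 1884) = -(-13987)/(-1882) = -(-13987)*(-1)/1882 = -1*13987/1882 = -13987/1882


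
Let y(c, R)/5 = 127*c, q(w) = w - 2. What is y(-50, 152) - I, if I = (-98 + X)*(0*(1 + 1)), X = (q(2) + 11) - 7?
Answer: -31750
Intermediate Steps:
q(w) = -2 + w
y(c, R) = 635*c (y(c, R) = 5*(127*c) = 635*c)
X = 4 (X = ((-2 + 2) + 11) - 7 = (0 + 11) - 7 = 11 - 7 = 4)
I = 0 (I = (-98 + 4)*(0*(1 + 1)) = -0*2 = -94*0 = 0)
y(-50, 152) - I = 635*(-50) - 1*0 = -31750 + 0 = -31750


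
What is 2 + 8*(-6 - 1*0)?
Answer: -46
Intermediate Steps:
2 + 8*(-6 - 1*0) = 2 + 8*(-6 + 0) = 2 + 8*(-6) = 2 - 48 = -46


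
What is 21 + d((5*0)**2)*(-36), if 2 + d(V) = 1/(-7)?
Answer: 687/7 ≈ 98.143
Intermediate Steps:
d(V) = -15/7 (d(V) = -2 + 1/(-7) = -2 - 1/7 = -15/7)
21 + d((5*0)**2)*(-36) = 21 - 15/7*(-36) = 21 + 540/7 = 687/7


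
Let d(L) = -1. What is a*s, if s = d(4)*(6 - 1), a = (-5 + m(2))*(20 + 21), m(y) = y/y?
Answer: 820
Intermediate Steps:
m(y) = 1
a = -164 (a = (-5 + 1)*(20 + 21) = -4*41 = -164)
s = -5 (s = -(6 - 1) = -1*5 = -5)
a*s = -164*(-5) = 820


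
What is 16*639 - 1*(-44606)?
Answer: 54830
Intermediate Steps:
16*639 - 1*(-44606) = 10224 + 44606 = 54830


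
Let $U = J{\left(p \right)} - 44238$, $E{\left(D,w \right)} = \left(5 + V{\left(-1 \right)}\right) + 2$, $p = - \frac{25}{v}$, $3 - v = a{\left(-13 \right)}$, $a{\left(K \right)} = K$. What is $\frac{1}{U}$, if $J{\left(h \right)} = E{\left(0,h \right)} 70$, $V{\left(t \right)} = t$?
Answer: $- \frac{1}{43818} \approx -2.2822 \cdot 10^{-5}$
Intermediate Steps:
$v = 16$ ($v = 3 - -13 = 3 + 13 = 16$)
$p = - \frac{25}{16} \approx -1.5625$
$E{\left(D,w \right)} = 6$ ($E{\left(D,w \right)} = \left(5 - 1\right) + 2 = 4 + 2 = 6$)
$J{\left(h \right)} = 420$ ($J{\left(h \right)} = 6 \cdot 70 = 420$)
$U = -43818$ ($U = 420 - 44238 = -43818$)
$\frac{1}{U} = \frac{1}{-43818} = - \frac{1}{43818}$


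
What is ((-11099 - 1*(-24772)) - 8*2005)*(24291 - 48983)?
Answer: 58445964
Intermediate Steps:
((-11099 - 1*(-24772)) - 8*2005)*(24291 - 48983) = ((-11099 + 24772) - 16040)*(-24692) = (13673 - 16040)*(-24692) = -2367*(-24692) = 58445964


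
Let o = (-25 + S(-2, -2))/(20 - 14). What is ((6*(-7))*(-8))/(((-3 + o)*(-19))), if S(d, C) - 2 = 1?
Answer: 252/95 ≈ 2.6526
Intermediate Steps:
S(d, C) = 3 (S(d, C) = 2 + 1 = 3)
o = -11/3 (o = (-25 + 3)/(20 - 14) = -22/6 = -22*⅙ = -11/3 ≈ -3.6667)
((6*(-7))*(-8))/(((-3 + o)*(-19))) = ((6*(-7))*(-8))/(((-3 - 11/3)*(-19))) = (-42*(-8))/((-20/3*(-19))) = 336/(380/3) = 336*(3/380) = 252/95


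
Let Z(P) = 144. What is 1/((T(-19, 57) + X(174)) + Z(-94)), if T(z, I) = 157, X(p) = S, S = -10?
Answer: 1/291 ≈ 0.0034364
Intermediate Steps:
X(p) = -10
1/((T(-19, 57) + X(174)) + Z(-94)) = 1/((157 - 10) + 144) = 1/(147 + 144) = 1/291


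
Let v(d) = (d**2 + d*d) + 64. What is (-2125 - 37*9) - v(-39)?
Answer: -5564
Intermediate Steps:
v(d) = 64 + 2*d**2 (v(d) = (d**2 + d**2) + 64 = 2*d**2 + 64 = 64 + 2*d**2)
(-2125 - 37*9) - v(-39) = (-2125 - 37*9) - (64 + 2*(-39)**2) = (-2125 - 1*333) - (64 + 2*1521) = (-2125 - 333) - (64 + 3042) = -2458 - 1*3106 = -2458 - 3106 = -5564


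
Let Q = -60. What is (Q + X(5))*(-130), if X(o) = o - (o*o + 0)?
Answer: 10400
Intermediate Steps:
X(o) = o - o**2 (X(o) = o - (o**2 + 0) = o - o**2)
(Q + X(5))*(-130) = (-60 + 5*(1 - 1*5))*(-130) = (-60 + 5*(1 - 5))*(-130) = (-60 + 5*(-4))*(-130) = (-60 - 20)*(-130) = -80*(-130) = 10400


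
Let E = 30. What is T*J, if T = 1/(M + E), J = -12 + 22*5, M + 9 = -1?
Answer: 49/10 ≈ 4.9000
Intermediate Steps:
M = -10 (M = -9 - 1 = -10)
J = 98 (J = -12 + 110 = 98)
T = 1/20 (T = 1/(-10 + 30) = 1/20 ≈ 0.050000)
T*J = (1/20)*98 = 49/10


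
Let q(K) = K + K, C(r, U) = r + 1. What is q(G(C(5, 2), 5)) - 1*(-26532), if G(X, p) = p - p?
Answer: 26532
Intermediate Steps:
C(r, U) = 1 + r
G(X, p) = 0
q(K) = 2*K
q(G(C(5, 2), 5)) - 1*(-26532) = 2*0 - 1*(-26532) = 0 + 26532 = 26532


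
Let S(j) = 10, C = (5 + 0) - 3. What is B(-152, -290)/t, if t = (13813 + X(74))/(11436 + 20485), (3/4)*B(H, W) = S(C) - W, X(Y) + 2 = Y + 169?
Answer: 6384200/7027 ≈ 908.52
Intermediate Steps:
C = 2 (C = 5 - 3 = 2)
X(Y) = 167 + Y (X(Y) = -2 + (Y + 169) = -2 + (169 + Y) = 167 + Y)
B(H, W) = 40/3 - 4*W/3 (B(H, W) = 4*(10 - W)/3 = 40/3 - 4*W/3)
t = 14054/31921 (t = (13813 + (167 + 74))/(11436 + 20485) = (13813 + 241)/31921 = 14054*(1/31921) = 14054/31921 ≈ 0.44027)
B(-152, -290)/t = (40/3 - 4/3*(-290))/(14054/31921) = (40/3 + 1160/3)*(31921/14054) = 400*(31921/14054) = 6384200/7027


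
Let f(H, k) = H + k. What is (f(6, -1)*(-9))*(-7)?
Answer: 315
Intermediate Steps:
(f(6, -1)*(-9))*(-7) = ((6 - 1)*(-9))*(-7) = (5*(-9))*(-7) = -45*(-7) = 315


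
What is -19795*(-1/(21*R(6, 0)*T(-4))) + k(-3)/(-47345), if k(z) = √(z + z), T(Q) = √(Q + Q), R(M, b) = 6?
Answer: I*(-937194275*√2 - 504*√6)/23861880 ≈ -55.544*I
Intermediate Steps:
T(Q) = √2*√Q (T(Q) = √(2*Q) = √2*√Q)
k(z) = √2*√z (k(z) = √(2*z) = √2*√z)
-19795*(-1/(21*R(6, 0)*T(-4))) + k(-3)/(-47345) = -19795*I*√2/504 + (√2*√(-3))/(-47345) = -19795*I*√2/504 + (√2*(I*√3))*(-1/47345) = -19795*I*√2/504 + (I*√6)*(-1/47345) = -19795*I*√2/504 - I*√6/47345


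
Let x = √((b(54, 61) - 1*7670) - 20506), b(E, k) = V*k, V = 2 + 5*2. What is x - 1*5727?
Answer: -5727 + 2*I*√6861 ≈ -5727.0 + 165.66*I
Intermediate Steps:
V = 12 (V = 2 + 10 = 12)
b(E, k) = 12*k
x = 2*I*√6861 (x = √((12*61 - 1*7670) - 20506) = √((732 - 7670) - 20506) = √(-6938 - 20506) = √(-27444) = 2*I*√6861 ≈ 165.66*I)
x - 1*5727 = 2*I*√6861 - 1*5727 = 2*I*√6861 - 5727 = -5727 + 2*I*√6861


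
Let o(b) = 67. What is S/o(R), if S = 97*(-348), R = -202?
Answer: -33756/67 ≈ -503.82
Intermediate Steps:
S = -33756
S/o(R) = -33756/67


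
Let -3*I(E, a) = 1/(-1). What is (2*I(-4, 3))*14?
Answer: 28/3 ≈ 9.3333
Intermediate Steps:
I(E, a) = ⅓ (I(E, a) = -⅓/(-1) = -⅓*(-1) = ⅓)
(2*I(-4, 3))*14 = (2*(⅓))*14 = (⅔)*14 = 28/3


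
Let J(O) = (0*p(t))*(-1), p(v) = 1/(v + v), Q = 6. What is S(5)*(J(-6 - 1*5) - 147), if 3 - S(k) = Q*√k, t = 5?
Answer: -441 + 882*√5 ≈ 1531.2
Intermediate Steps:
p(v) = 1/(2*v)
J(O) = 0 (J(O) = (0*((½)/5))*(-1) = (0*((½)*(⅕)))*(-1) = (0*(⅒))*(-1) = 0*(-1) = 0)
S(k) = 3 - 6*√k
S(5)*(J(-6 - 1*5) - 147) = (3 - 6*√5)*(0 - 147) = (3 - 6*√5)*(-147) = -441 + 882*√5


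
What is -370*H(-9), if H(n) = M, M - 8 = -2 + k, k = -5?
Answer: -370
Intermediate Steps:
M = 1 (M = 8 + (-2 - 5) = 8 - 7 = 1)
H(n) = 1
-370*H(-9) = -370*1 = -370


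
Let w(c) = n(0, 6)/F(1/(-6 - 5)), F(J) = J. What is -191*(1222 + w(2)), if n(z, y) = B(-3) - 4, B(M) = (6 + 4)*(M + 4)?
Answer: -220796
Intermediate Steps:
B(M) = 40 + 10*M (B(M) = 10*(4 + M) = 40 + 10*M)
n(z, y) = 6 (n(z, y) = (40 + 10*(-3)) - 4 = (40 - 30) - 4 = 10 - 4 = 6)
w(c) = -66 (w(c) = 6/(1/(-6 - 5)) = 6/(1/(-11)) = 6/(-1/11) = 6*(-11) = -66)
-191*(1222 + w(2)) = -191*(1222 - 66) = -191*1156 = -220796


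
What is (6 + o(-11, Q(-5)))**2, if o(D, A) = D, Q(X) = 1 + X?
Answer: 25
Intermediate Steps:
(6 + o(-11, Q(-5)))**2 = (6 - 11)**2 = (-5)**2 = 25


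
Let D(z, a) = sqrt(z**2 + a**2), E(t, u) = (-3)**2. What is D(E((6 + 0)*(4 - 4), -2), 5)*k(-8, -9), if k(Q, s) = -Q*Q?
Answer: -64*sqrt(106) ≈ -658.92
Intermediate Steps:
E(t, u) = 9
k(Q, s) = -Q**2
D(z, a) = sqrt(a**2 + z**2)
D(E((6 + 0)*(4 - 4), -2), 5)*k(-8, -9) = sqrt(5**2 + 9**2)*(-1*(-8)**2) = sqrt(25 + 81)*(-1*64) = sqrt(106)*(-64) = -64*sqrt(106)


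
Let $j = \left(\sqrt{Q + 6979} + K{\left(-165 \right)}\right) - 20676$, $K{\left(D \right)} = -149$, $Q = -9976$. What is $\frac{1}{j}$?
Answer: $- \frac{20825}{433683622} - \frac{9 i \sqrt{37}}{433683622} \approx -4.8019 \cdot 10^{-5} - 1.2623 \cdot 10^{-7} i$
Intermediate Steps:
$j = -20825 + 9 i \sqrt{37}$ ($j = \left(\sqrt{-9976 + 6979} - 149\right) - 20676 = \left(\sqrt{-2997} - 149\right) - 20676 = \left(9 i \sqrt{37} - 149\right) - 20676 = \left(-149 + 9 i \sqrt{37}\right) - 20676 = -20825 + 9 i \sqrt{37} \approx -20825.0 + 54.745 i$)
$\frac{1}{j} = \frac{1}{-20825 + 9 i \sqrt{37}}$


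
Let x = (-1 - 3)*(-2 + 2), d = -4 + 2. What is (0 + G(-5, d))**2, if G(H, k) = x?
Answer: 0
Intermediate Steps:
d = -2
x = 0 (x = -4*0 = 0)
G(H, k) = 0
(0 + G(-5, d))**2 = (0 + 0)**2 = 0**2 = 0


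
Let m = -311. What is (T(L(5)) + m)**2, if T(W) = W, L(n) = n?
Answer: 93636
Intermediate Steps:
(T(L(5)) + m)**2 = (5 - 311)**2 = (-306)**2 = 93636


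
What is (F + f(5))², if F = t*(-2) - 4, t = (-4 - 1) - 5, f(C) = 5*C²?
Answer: 19881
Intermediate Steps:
t = -10 (t = -5 - 5 = -10)
F = 16 (F = -10*(-2) - 4 = 20 - 4 = 16)
(F + f(5))² = (16 + 5*5²)² = (16 + 5*25)² = (16 + 125)² = 141² = 19881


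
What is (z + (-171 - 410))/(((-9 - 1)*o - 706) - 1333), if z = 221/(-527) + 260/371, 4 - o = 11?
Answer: 6678844/22645469 ≈ 0.29493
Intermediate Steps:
o = -7 (o = 4 - 1*11 = 4 - 11 = -7)
z = 3237/11501 (z = 221*(-1/527) + 260*(1/371) = -13/31 + 260/371 = 3237/11501 ≈ 0.28145)
(z + (-171 - 410))/(((-9 - 1)*o - 706) - 1333) = (3237/11501 + (-171 - 410))/(((-9 - 1)*(-7) - 706) - 1333) = (3237/11501 - 581)/((-10*(-7) - 706) - 1333) = -6678844/(11501*((70 - 706) - 1333)) = -6678844/(11501*(-636 - 1333)) = -6678844/11501/(-1969) = -6678844/11501*(-1/1969) = 6678844/22645469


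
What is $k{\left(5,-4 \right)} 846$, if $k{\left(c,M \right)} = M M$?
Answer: $13536$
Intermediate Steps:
$k{\left(c,M \right)} = M^{2}$
$k{\left(5,-4 \right)} 846 = \left(-4\right)^{2} \cdot 846 = 16 \cdot 846 = 13536$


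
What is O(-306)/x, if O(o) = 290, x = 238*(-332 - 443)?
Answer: -29/18445 ≈ -0.0015722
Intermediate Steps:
x = -184450 (x = 238*(-775) = -184450)
O(-306)/x = 290/(-184450) = 290*(-1/184450) = -29/18445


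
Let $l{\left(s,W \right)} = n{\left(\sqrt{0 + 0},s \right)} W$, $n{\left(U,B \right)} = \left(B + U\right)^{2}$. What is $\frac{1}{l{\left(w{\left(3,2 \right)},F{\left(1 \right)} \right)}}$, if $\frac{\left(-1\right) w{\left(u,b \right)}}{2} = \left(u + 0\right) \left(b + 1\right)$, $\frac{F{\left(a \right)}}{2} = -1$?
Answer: $- \frac{1}{648} \approx -0.0015432$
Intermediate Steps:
$F{\left(a \right)} = -2$ ($F{\left(a \right)} = 2 \left(-1\right) = -2$)
$w{\left(u,b \right)} = - 2 u \left(1 + b\right)$ ($w{\left(u,b \right)} = - 2 \left(u + 0\right) \left(b + 1\right) = - 2 u \left(1 + b\right)$)
$l{\left(s,W \right)} = W s^{2}$ ($l{\left(s,W \right)} = \left(s + \sqrt{0 + 0}\right)^{2} W = \left(s + \sqrt{0}\right)^{2} W = \left(s + 0\right)^{2} W = s^{2} W = W s^{2}$)
$\frac{1}{l{\left(w{\left(3,2 \right)},F{\left(1 \right)} \right)}} = \frac{1}{\left(-2\right) \left(\left(-2\right) 3 \left(1 + 2\right)\right)^{2}} = \frac{1}{\left(-2\right) \left(\left(-2\right) 3 \cdot 3\right)^{2}} = \frac{1}{\left(-2\right) \left(-18\right)^{2}} = \frac{1}{\left(-2\right) 324} = \frac{1}{-648} = - \frac{1}{648}$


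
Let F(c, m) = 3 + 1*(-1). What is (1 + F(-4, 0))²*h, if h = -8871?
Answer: -79839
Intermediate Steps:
F(c, m) = 2 (F(c, m) = 3 - 1 = 2)
(1 + F(-4, 0))²*h = (1 + 2)²*(-8871) = 3²*(-8871) = 9*(-8871) = -79839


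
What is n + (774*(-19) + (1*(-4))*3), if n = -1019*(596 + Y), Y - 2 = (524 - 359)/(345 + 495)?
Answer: -34959689/56 ≈ -6.2428e+5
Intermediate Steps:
Y = 123/56 (Y = 2 + (524 - 359)/(345 + 495) = 2 + 165/840 = 2 + 165*(1/840) = 2 + 11/56 = 123/56 ≈ 2.1964)
n = -34135481/56 (n = -1019*(596 + 123/56) = -1019*33499/56 = -34135481/56 ≈ -6.0956e+5)
n + (774*(-19) + (1*(-4))*3) = -34135481/56 + (774*(-19) + (1*(-4))*3) = -34135481/56 + (-14706 - 4*3) = -34135481/56 + (-14706 - 12) = -34135481/56 - 14718 = -34959689/56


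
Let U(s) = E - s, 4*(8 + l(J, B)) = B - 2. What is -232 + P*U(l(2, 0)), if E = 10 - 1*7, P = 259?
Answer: 5493/2 ≈ 2746.5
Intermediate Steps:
E = 3 (E = 10 - 7 = 3)
l(J, B) = -17/2 + B/4 (l(J, B) = -8 + (B - 2)/4 = -8 + (-2 + B)/4 = -8 + (-1/2 + B/4) = -17/2 + B/4)
U(s) = 3 - s
-232 + P*U(l(2, 0)) = -232 + 259*(3 - (-17/2 + (1/4)*0)) = -232 + 259*(3 - (-17/2 + 0)) = -232 + 259*(3 - 1*(-17/2)) = -232 + 259*(3 + 17/2) = -232 + 259*(23/2) = -232 + 5957/2 = 5493/2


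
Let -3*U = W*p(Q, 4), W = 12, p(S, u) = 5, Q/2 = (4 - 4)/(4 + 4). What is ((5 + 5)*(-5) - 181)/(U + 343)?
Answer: -231/323 ≈ -0.71517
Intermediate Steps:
Q = 0 (Q = 2*((4 - 4)/(4 + 4)) = 2*(0/8) = 2*(0*(⅛)) = 2*0 = 0)
U = -20 (U = -4*5 = -⅓*60 = -20)
((5 + 5)*(-5) - 181)/(U + 343) = ((5 + 5)*(-5) - 181)/(-20 + 343) = (10*(-5) - 181)/323 = (-50 - 181)*(1/323) = -231*1/323 = -231/323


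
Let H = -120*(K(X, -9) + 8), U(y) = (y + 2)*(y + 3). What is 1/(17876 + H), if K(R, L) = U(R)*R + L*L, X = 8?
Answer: -1/98404 ≈ -1.0162e-5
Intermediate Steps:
U(y) = (2 + y)*(3 + y)
K(R, L) = L**2 + R*(6 + R**2 + 5*R) (K(R, L) = (6 + R**2 + 5*R)*R + L*L = R*(6 + R**2 + 5*R) + L**2 = L**2 + R*(6 + R**2 + 5*R))
H = -116280 (H = -120*(((-9)**2 + 8*(6 + 8**2 + 5*8)) + 8) = -120*((81 + 8*(6 + 64 + 40)) + 8) = -120*((81 + 8*110) + 8) = -120*((81 + 880) + 8) = -120*(961 + 8) = -120*969 = -116280)
1/(17876 + H) = 1/(17876 - 116280) = 1/(-98404) = -1/98404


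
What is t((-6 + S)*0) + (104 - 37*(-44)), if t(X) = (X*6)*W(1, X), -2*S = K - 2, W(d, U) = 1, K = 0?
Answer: 1732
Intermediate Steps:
S = 1 (S = -(0 - 2)/2 = -½*(-2) = 1)
t(X) = 6*X (t(X) = (X*6)*1 = (6*X)*1 = 6*X)
t((-6 + S)*0) + (104 - 37*(-44)) = 6*((-6 + 1)*0) + (104 - 37*(-44)) = 6*(-5*0) + (104 + 1628) = 6*0 + 1732 = 0 + 1732 = 1732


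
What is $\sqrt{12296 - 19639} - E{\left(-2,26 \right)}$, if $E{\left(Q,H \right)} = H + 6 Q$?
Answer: $-14 + i \sqrt{7343} \approx -14.0 + 85.691 i$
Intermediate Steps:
$\sqrt{12296 - 19639} - E{\left(-2,26 \right)} = \sqrt{12296 - 19639} - \left(26 + 6 \left(-2\right)\right) = \sqrt{-7343} - \left(26 - 12\right) = i \sqrt{7343} - 14 = -14 + i \sqrt{7343}$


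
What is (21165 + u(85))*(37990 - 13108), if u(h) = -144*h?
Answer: 222071850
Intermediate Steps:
(21165 + u(85))*(37990 - 13108) = (21165 - 144*85)*(37990 - 13108) = (21165 - 12240)*24882 = 8925*24882 = 222071850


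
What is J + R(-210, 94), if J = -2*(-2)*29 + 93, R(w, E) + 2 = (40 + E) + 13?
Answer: 354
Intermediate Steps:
R(w, E) = 51 + E (R(w, E) = -2 + ((40 + E) + 13) = -2 + (53 + E) = 51 + E)
J = 209 (J = 4*29 + 93 = 116 + 93 = 209)
J + R(-210, 94) = 209 + (51 + 94) = 209 + 145 = 354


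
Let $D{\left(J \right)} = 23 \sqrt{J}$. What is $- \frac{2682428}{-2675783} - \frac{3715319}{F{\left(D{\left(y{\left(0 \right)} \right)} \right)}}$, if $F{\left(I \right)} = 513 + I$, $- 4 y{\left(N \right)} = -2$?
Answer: $- \frac{10198453047906950}{1406950783447} + \frac{85452337 \sqrt{2}}{525809} \approx -7018.8$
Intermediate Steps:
$y{\left(N \right)} = \frac{1}{2}$ ($y{\left(N \right)} = \left(- \frac{1}{4}\right) \left(-2\right) = \frac{1}{2}$)
$- \frac{2682428}{-2675783} - \frac{3715319}{F{\left(D{\left(y{\left(0 \right)} \right)} \right)}} = - \frac{2682428}{-2675783} - \frac{3715319}{513 + \frac{23}{\sqrt{2}}} = \left(-2682428\right) \left(- \frac{1}{2675783}\right) - \frac{3715319}{513 + 23 \frac{\sqrt{2}}{2}} = \frac{2682428}{2675783} - \frac{3715319}{513 + \frac{23 \sqrt{2}}{2}}$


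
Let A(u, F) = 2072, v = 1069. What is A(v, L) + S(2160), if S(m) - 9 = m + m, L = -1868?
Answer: 6401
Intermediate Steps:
S(m) = 9 + 2*m (S(m) = 9 + (m + m) = 9 + 2*m)
A(v, L) + S(2160) = 2072 + (9 + 2*2160) = 2072 + (9 + 4320) = 2072 + 4329 = 6401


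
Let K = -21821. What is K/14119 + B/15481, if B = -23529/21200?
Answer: -7161923307151/4633816266800 ≈ -1.5456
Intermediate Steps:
B = -23529/21200 (B = -23529*1/21200 = -23529/21200 ≈ -1.1099)
K/14119 + B/15481 = -21821/14119 - 23529/21200/15481 = -21821*1/14119 - 23529/21200*1/15481 = -21821/14119 - 23529/328197200 = -7161923307151/4633816266800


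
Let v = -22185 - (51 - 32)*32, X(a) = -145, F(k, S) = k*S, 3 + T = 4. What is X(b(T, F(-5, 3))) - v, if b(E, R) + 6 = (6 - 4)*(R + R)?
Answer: 22648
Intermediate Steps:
T = 1 (T = -3 + 4 = 1)
F(k, S) = S*k
b(E, R) = -6 + 4*R (b(E, R) = -6 + (6 - 4)*(R + R) = -6 + 2*(2*R) = -6 + 4*R)
v = -22793 (v = -22185 - 19*32 = -22185 - 1*608 = -22185 - 608 = -22793)
X(b(T, F(-5, 3))) - v = -145 - 1*(-22793) = -145 + 22793 = 22648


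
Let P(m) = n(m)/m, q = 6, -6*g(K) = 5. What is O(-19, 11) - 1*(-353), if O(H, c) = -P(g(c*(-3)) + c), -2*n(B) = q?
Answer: 21551/61 ≈ 353.29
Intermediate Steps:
g(K) = -⅚ (g(K) = -⅙*5 = -⅚)
n(B) = -3 (n(B) = -½*6 = -3)
P(m) = -3/m
O(H, c) = 3/(-⅚ + c) (O(H, c) = -(-3)/(-⅚ + c) = 3/(-⅚ + c))
O(-19, 11) - 1*(-353) = 18/(-5 + 6*11) - 1*(-353) = 18/(-5 + 66) + 353 = 18/61 + 353 = 21551/61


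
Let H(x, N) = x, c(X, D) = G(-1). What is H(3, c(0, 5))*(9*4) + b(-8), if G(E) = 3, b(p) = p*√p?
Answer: 108 - 16*I*√2 ≈ 108.0 - 22.627*I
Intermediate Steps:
b(p) = p^(3/2)
c(X, D) = 3
H(3, c(0, 5))*(9*4) + b(-8) = 3*(9*4) + (-8)^(3/2) = 3*36 - 16*I*√2 = 108 - 16*I*√2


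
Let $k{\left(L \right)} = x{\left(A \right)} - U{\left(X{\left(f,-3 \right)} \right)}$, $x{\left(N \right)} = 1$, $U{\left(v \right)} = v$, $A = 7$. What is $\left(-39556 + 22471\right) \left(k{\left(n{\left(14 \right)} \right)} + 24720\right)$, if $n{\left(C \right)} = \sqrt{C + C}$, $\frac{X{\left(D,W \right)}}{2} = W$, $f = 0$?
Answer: $-422460795$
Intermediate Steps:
$X{\left(D,W \right)} = 2 W$
$n{\left(C \right)} = \sqrt{2} \sqrt{C}$ ($n{\left(C \right)} = \sqrt{2 C} = \sqrt{2} \sqrt{C}$)
$k{\left(L \right)} = 7$ ($k{\left(L \right)} = 1 - 2 \left(-3\right) = 1 - -6 = 1 + 6 = 7$)
$\left(-39556 + 22471\right) \left(k{\left(n{\left(14 \right)} \right)} + 24720\right) = \left(-39556 + 22471\right) \left(7 + 24720\right) = \left(-17085\right) 24727 = -422460795$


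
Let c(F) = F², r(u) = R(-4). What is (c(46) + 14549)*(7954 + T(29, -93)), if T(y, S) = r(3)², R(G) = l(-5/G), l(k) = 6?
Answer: 133153350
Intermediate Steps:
R(G) = 6
r(u) = 6
T(y, S) = 36 (T(y, S) = 6² = 36)
(c(46) + 14549)*(7954 + T(29, -93)) = (46² + 14549)*(7954 + 36) = (2116 + 14549)*7990 = 16665*7990 = 133153350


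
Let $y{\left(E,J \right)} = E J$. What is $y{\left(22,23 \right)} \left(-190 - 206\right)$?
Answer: $-200376$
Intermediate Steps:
$y{\left(22,23 \right)} \left(-190 - 206\right) = 22 \cdot 23 \left(-190 - 206\right) = 506 \left(-396\right) = -200376$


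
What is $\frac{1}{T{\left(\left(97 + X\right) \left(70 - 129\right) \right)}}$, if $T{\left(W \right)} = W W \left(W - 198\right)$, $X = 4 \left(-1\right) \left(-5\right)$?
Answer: $- \frac{1}{338372655309} \approx -2.9553 \cdot 10^{-12}$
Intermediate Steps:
$X = 20$ ($X = \left(-4\right) \left(-5\right) = 20$)
$T{\left(W \right)} = W^{2} \left(-198 + W\right)$
$\frac{1}{T{\left(\left(97 + X\right) \left(70 - 129\right) \right)}} = \frac{1}{\left(\left(97 + 20\right) \left(70 - 129\right)\right)^{2} \left(-198 + \left(97 + 20\right) \left(70 - 129\right)\right)} = \frac{1}{\left(117 \left(-59\right)\right)^{2} \left(-198 + 117 \left(-59\right)\right)} = \frac{1}{\left(-6903\right)^{2} \left(-198 - 6903\right)} = \frac{1}{47651409 \left(-7101\right)} = \frac{1}{-338372655309} = - \frac{1}{338372655309}$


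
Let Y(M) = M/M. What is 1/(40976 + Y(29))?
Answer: 1/40977 ≈ 2.4404e-5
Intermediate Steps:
Y(M) = 1
1/(40976 + Y(29)) = 1/(40976 + 1) = 1/40977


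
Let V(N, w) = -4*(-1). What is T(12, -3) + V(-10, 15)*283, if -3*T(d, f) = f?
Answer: 1133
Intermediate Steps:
V(N, w) = 4
T(d, f) = -f/3
T(12, -3) + V(-10, 15)*283 = -⅓*(-3) + 4*283 = 1 + 1132 = 1133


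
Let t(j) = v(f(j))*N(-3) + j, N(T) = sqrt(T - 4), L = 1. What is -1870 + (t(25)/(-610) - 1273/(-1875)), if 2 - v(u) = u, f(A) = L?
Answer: -427616569/228750 - I*sqrt(7)/610 ≈ -1869.4 - 0.0043373*I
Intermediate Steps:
f(A) = 1
v(u) = 2 - u
N(T) = sqrt(-4 + T)
t(j) = j + I*sqrt(7) (t(j) = (2 - 1*1)*sqrt(-4 - 3) + j = (2 - 1)*sqrt(-7) + j = 1*(I*sqrt(7)) + j = I*sqrt(7) + j = j + I*sqrt(7))
-1870 + (t(25)/(-610) - 1273/(-1875)) = -1870 + ((25 + I*sqrt(7))/(-610) - 1273/(-1875)) = -1870 + ((25 + I*sqrt(7))*(-1/610) - 1273*(-1/1875)) = -1870 + ((-5/122 - I*sqrt(7)/610) + 1273/1875) = -1870 + (145931/228750 - I*sqrt(7)/610) = -427616569/228750 - I*sqrt(7)/610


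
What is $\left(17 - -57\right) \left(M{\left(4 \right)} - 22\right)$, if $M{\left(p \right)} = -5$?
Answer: $-1998$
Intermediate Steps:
$\left(17 - -57\right) \left(M{\left(4 \right)} - 22\right) = \left(17 - -57\right) \left(-5 - 22\right) = \left(17 + 57\right) \left(-27\right) = 74 \left(-27\right) = -1998$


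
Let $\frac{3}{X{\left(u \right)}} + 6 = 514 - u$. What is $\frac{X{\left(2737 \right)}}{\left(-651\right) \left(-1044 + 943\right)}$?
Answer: $- \frac{1}{48852993} \approx -2.047 \cdot 10^{-8}$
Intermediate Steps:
$X{\left(u \right)} = \frac{3}{508 - u}$ ($X{\left(u \right)} = \frac{3}{-6 - \left(-514 + u\right)} = \frac{3}{508 - u}$)
$\frac{X{\left(2737 \right)}}{\left(-651\right) \left(-1044 + 943\right)} = \frac{\left(-3\right) \frac{1}{-508 + 2737}}{\left(-651\right) \left(-1044 + 943\right)} = \frac{\left(-3\right) \frac{1}{2229}}{\left(-651\right) \left(-101\right)} = \frac{\left(-3\right) \frac{1}{2229}}{65751} = \left(- \frac{1}{743}\right) \frac{1}{65751} = - \frac{1}{48852993}$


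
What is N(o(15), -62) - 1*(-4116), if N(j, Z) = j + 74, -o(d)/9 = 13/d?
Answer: 20911/5 ≈ 4182.2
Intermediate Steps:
o(d) = -117/d
N(j, Z) = 74 + j
N(o(15), -62) - 1*(-4116) = (74 - 117/15) - 1*(-4116) = (74 - 117*1/15) + 4116 = (74 - 39/5) + 4116 = 331/5 + 4116 = 20911/5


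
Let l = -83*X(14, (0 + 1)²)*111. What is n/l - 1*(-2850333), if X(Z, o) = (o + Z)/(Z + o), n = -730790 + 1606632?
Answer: 26259242087/9213 ≈ 2.8502e+6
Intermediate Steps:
n = 875842
X(Z, o) = 1 (X(Z, o) = (Z + o)/(Z + o) = 1)
l = -9213 (l = -83*1*111 = -83*111 = -9213)
n/l - 1*(-2850333) = 875842/(-9213) - 1*(-2850333) = 875842*(-1/9213) + 2850333 = -875842/9213 + 2850333 = 26259242087/9213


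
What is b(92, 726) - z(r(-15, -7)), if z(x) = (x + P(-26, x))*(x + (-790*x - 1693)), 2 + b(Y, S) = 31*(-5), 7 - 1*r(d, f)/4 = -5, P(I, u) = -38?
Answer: 395493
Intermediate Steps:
r(d, f) = 48 (r(d, f) = 28 - 4*(-5) = 28 + 20 = 48)
b(Y, S) = -157 (b(Y, S) = -2 + 31*(-5) = -2 - 155 = -157)
z(x) = (-1693 - 789*x)*(-38 + x) (z(x) = (x - 38)*(x + (-790*x - 1693)) = (-38 + x)*(x + (-1693 - 790*x)) = (-38 + x)*(-1693 - 789*x) = (-1693 - 789*x)*(-38 + x))
b(92, 726) - z(r(-15, -7)) = -157 - (64334 - 789*48**2 + 28289*48) = -157 - (64334 - 789*2304 + 1357872) = -157 - (64334 - 1817856 + 1357872) = -157 - 1*(-395650) = -157 + 395650 = 395493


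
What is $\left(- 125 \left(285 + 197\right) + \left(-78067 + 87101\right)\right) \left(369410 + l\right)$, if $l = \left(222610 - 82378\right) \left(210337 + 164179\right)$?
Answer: $-2689838564600352$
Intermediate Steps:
$l = 52519127712$ ($l = 140232 \cdot 374516 = 52519127712$)
$\left(- 125 \left(285 + 197\right) + \left(-78067 + 87101\right)\right) \left(369410 + l\right) = \left(- 125 \left(285 + 197\right) + \left(-78067 + 87101\right)\right) \left(369410 + 52519127712\right) = \left(\left(-125\right) 482 + 9034\right) 52519497122 = \left(-60250 + 9034\right) 52519497122 = \left(-51216\right) 52519497122 = -2689838564600352$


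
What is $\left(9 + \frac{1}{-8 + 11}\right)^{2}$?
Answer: $\frac{784}{9} \approx 87.111$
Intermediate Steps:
$\left(9 + \frac{1}{-8 + 11}\right)^{2} = \left(9 + \frac{1}{3}\right)^{2} = \left(\frac{28}{3}\right)^{2} = \frac{784}{9}$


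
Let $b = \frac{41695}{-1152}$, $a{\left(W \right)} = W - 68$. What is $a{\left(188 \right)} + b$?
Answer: $\frac{96545}{1152} \approx 83.806$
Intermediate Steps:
$a{\left(W \right)} = -68 + W$ ($a{\left(W \right)} = W - 68 = -68 + W$)
$b = - \frac{41695}{1152}$ ($b = 41695 \left(- \frac{1}{1152}\right) = - \frac{41695}{1152} \approx -36.194$)
$a{\left(188 \right)} + b = \left(-68 + 188\right) - \frac{41695}{1152} = 120 - \frac{41695}{1152} = \frac{96545}{1152}$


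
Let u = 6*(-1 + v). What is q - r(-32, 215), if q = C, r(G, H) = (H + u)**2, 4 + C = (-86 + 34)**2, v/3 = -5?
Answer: -11461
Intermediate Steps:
v = -15 (v = 3*(-5) = -15)
u = -96 (u = 6*(-1 - 15) = 6*(-16) = -96)
C = 2700 (C = -4 + (-86 + 34)**2 = -4 + (-52)**2 = -4 + 2704 = 2700)
r(G, H) = (-96 + H)**2 (r(G, H) = (H - 96)**2 = (-96 + H)**2)
q = 2700
q - r(-32, 215) = 2700 - (-96 + 215)**2 = 2700 - 1*119**2 = 2700 - 1*14161 = 2700 - 14161 = -11461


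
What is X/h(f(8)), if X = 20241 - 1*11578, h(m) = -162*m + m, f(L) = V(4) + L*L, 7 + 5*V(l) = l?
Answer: -43315/51037 ≈ -0.84870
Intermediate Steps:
V(l) = -7/5 + l/5
f(L) = -3/5 + L**2 (f(L) = (-7/5 + (1/5)*4) + L*L = (-7/5 + 4/5) + L**2 = -3/5 + L**2)
h(m) = -161*m
X = 8663 (X = 20241 - 11578 = 8663)
X/h(f(8)) = 8663/((-161*(-3/5 + 8**2))) = 8663/((-161*(-3/5 + 64))) = 8663/((-161*317/5)) = 8663/(-51037/5) = 8663*(-5/51037) = -43315/51037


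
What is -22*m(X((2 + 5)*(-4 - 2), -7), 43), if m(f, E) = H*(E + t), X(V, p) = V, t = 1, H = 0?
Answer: 0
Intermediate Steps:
m(f, E) = 0 (m(f, E) = 0*(E + 1) = 0*(1 + E) = 0)
-22*m(X((2 + 5)*(-4 - 2), -7), 43) = -22*0 = 0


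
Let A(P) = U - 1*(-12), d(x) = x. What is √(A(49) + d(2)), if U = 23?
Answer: √37 ≈ 6.0828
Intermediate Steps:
A(P) = 35 (A(P) = 23 - 1*(-12) = 23 + 12 = 35)
√(A(49) + d(2)) = √(35 + 2) = √37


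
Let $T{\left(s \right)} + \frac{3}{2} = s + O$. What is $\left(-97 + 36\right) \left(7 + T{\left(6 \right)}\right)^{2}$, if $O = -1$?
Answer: $- \frac{26901}{4} \approx -6725.3$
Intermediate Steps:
$T{\left(s \right)} = - \frac{5}{2} + s$ ($T{\left(s \right)} = - \frac{3}{2} + \left(s - 1\right) = - \frac{3}{2} + \left(-1 + s\right) = - \frac{5}{2} + s$)
$\left(-97 + 36\right) \left(7 + T{\left(6 \right)}\right)^{2} = \left(-97 + 36\right) \left(7 + \left(- \frac{5}{2} + 6\right)\right)^{2} = - 61 \left(7 + \frac{7}{2}\right)^{2} = - 61 \left(\frac{21}{2}\right)^{2} = \left(-61\right) \frac{441}{4} = - \frac{26901}{4}$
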